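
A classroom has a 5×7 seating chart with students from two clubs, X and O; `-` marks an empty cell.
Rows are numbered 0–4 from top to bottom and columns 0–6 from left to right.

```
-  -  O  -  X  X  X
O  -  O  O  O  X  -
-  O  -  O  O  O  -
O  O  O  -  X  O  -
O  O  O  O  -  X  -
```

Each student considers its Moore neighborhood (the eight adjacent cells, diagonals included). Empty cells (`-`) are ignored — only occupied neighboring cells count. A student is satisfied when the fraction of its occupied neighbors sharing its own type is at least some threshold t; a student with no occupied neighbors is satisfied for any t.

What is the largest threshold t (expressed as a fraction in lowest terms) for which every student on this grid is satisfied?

(0,2)O 2/2
(0,4)X 2/4
(0,5)X 3/4
(0,6)X 2/2
(1,0)O 1/1
(1,2)O 4/4
(1,3)O 5/6
(1,4)O 4/7
(1,5)X 3/6
(2,1)O 5/5
(2,3)O 5/6
(2,4)O 5/7
(2,5)O 3/5
(3,0)O 4/4
(3,1)O 6/6
(3,2)O 6/6
(3,4)X 1/6
(3,5)O 2/4
(4,0)O 3/3
(4,1)O 5/5
(4,2)O 4/4
(4,3)O 2/3
(4,5)X 1/2
The smallest same-type fraction is 1/6 at (3,4), which reduces to 1/6. Any threshold above that leaves this student unsatisfied.

1/6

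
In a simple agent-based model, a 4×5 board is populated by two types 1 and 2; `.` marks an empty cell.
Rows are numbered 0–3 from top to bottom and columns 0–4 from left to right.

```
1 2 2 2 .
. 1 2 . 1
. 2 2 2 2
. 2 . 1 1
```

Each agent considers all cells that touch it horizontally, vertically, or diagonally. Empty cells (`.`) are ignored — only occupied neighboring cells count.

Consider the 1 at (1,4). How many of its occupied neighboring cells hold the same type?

Occupied neighbors of (1,4): (0,3)=2, (2,3)=2, (2,4)=2.
Same type (1): 0 of 3.

0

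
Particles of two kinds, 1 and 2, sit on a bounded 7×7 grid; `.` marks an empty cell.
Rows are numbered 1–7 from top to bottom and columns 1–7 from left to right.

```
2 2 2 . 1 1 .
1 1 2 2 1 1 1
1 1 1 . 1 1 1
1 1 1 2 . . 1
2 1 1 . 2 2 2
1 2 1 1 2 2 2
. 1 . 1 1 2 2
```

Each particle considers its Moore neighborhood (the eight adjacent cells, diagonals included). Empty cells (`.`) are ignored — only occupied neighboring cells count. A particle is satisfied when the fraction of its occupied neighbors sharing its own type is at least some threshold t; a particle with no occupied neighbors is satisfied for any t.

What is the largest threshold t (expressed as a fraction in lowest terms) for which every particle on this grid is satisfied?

1/6

Row 1: (1,1)2 1/3 · (1,2)2 3/5 · (1,3)2 3/4 · (1,5)1 3/4 · (1,6)1 4/4
Row 2: (2,1)1 3/5 · (2,2)1 4/8 · (2,3)2 3/6 · (2,4)2 2/6 · (2,5)1 5/6 · (2,6)1 7/7 · (2,7)1 4/4
Row 3: (3,1)1 5/5 · (3,2)1 7/8 · (3,3)1 4/7 · (3,5)1 3/5 · (3,6)1 6/6 · (3,7)1 4/4
Row 4: (4,1)1 4/5 · (4,2)1 7/8 · (4,3)1 5/6 · (4,4)2 1/5 · (4,7)1 2/4
Row 5: (5,1)2 1/5 · (5,2)1 6/8 · (5,3)1 5/7 · (5,5)2 4/5 · (5,6)2 5/6 · (5,7)2 3/4
Row 6: (6,1)1 2/4 · (6,2)2 1/6 · (6,3)1 5/6 · (6,4)1 4/6 · (6,5)2 4/7 · (6,6)2 7/8 · (6,7)2 5/5
Row 7: (7,2)1 2/3 · (7,4)1 3/4 · (7,5)1 2/5 · (7,6)2 4/5 · (7,7)2 3/3
The smallest same-type fraction is 1/6 at (6,2), which reduces to 1/6. Any threshold above that leaves this particle unsatisfied.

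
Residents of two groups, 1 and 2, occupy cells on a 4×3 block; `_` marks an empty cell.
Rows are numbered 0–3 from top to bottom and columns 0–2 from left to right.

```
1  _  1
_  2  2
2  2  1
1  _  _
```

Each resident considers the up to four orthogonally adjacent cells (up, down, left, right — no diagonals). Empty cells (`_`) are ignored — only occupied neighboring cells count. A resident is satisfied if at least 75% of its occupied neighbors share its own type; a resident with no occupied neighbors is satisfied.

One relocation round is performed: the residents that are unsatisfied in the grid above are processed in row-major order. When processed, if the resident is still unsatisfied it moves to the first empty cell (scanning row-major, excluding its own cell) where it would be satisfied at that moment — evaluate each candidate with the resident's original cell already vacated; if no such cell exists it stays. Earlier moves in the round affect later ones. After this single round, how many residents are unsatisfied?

4

Initially unsatisfied (in order): (0,2), (1,2), (2,0), (2,1), (2,2), (3,0).
  (0,2) → (3,2).
  (1,2) → (0,2).
  (2,0): no empty cell satisfies it; stays.
  (2,1): no empty cell satisfies it; stays.
  (2,2): no empty cell satisfies it; stays.
  (3,0): no empty cell satisfies it; stays.
Resulting grid:
1 _ 2
_ 2 _
2 2 1
1 _ 1
Unsatisfied now: (2,0), (2,1), (2,2), (3,0).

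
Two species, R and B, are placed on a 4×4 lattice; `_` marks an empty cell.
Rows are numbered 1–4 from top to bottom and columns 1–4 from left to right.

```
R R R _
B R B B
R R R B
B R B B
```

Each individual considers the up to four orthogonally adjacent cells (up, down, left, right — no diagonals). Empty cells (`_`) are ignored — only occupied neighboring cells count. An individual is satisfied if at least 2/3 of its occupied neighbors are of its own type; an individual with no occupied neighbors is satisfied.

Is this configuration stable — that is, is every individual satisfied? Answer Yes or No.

(1,1)R 1/2 ✗
(1,2)R 3/3 ✓
(1,3)R 1/2 ✗
(2,1)B 0/3 ✗
(2,2)R 2/4 ✗
(2,3)B 1/4 ✗
(2,4)B 2/2 ✓
(3,1)R 1/3 ✗
(3,2)R 4/4 ✓
(3,3)R 1/4 ✗
(3,4)B 2/3 ✓
(4,1)B 0/2 ✗
(4,2)R 1/3 ✗
(4,3)B 1/3 ✗
(4,4)B 2/2 ✓
For instance (1,1) has only 1/2 same-type neighbors, below 2/3.

No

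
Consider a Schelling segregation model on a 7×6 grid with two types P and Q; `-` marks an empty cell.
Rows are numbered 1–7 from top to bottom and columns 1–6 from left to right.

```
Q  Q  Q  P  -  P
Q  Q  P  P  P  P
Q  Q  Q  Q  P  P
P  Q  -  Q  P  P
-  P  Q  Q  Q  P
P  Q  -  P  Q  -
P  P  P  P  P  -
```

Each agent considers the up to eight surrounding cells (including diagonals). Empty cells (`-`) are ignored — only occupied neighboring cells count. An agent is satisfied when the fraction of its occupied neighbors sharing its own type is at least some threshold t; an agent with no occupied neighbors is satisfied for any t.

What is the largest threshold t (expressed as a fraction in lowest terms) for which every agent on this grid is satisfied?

1/6

Row 1: (1,1)Q 3/3 · (1,2)Q 4/5 · (1,3)Q 2/5 · (1,4)P 3/4 · (1,6)P 2/2
Row 2: (2,1)Q 5/5 · (2,2)Q 7/8 · (2,3)P 2/8 · (2,4)P 4/7 · (2,5)P 6/7 · (2,6)P 4/4
Row 3: (3,1)Q 4/5 · (3,2)Q 5/7 · (3,3)Q 5/7 · (3,4)Q 2/7 · (3,5)P 6/8 · (3,6)P 5/5
Row 4: (4,1)P 1/4 · (4,2)Q 4/6 · (4,4)Q 5/7 · (4,5)P 4/8 · (4,6)P 4/5
Row 5: (5,2)P 2/5 · (5,3)Q 4/6 · (5,4)Q 4/6 · (5,5)Q 3/7 · (5,6)P 2/4
Row 6: (6,1)P 3/4 · (6,2)Q 1/6 · (6,4)P 3/7 · (6,5)Q 2/6
Row 7: (7,1)P 2/3 · (7,2)P 3/4 · (7,3)P 3/4 · (7,4)P 3/4 · (7,5)P 2/3
The smallest same-type fraction is 1/6 at (6,2), which reduces to 1/6. Any threshold above that leaves this agent unsatisfied.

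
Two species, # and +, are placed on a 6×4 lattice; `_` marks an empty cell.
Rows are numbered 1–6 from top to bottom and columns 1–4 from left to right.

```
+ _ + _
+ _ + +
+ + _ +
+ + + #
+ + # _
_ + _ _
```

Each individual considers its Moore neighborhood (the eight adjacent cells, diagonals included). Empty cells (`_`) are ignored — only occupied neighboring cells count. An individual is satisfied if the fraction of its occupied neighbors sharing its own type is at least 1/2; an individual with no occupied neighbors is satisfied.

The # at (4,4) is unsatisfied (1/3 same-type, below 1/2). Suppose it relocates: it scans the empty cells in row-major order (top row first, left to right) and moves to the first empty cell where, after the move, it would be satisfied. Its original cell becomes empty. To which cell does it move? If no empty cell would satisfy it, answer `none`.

Vacating (4,4). Empty cells in order:
  (1,2): 0/4 same-type → still unsatisfied.
  (1,4): 0/3 same-type → still unsatisfied.
  (2,2): 0/6 same-type → still unsatisfied.
  (3,3): 0/6 same-type → still unsatisfied.
  (5,4): 1/2 same-type → satisfied — stop here.

(5,4)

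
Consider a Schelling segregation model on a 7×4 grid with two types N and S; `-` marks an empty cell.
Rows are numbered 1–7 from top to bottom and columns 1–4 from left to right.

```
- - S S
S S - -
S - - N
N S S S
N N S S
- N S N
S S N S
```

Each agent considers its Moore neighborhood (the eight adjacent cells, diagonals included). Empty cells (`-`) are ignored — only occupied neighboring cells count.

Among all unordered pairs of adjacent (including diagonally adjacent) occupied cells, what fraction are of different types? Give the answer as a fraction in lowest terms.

Scan each occupied cell's neighbors to the right and below (and the two forward diagonals) so each pair is counted once.
From row 1: 0 unlike of 2 pairs (running 0/2).
From row 2: 0 unlike of 3 pairs (running 0/5).
From row 3: 3 unlike of 4 pairs (running 3/9).
From row 4: 4 unlike of 13 pairs (running 7/22).
From row 5: 5 unlike of 11 pairs (running 12/33).
From row 6: 6 unlike of 10 pairs (running 18/43).
From row 7: 2 unlike of 3 pairs (running 20/46).
Total adjacent occupied pairs: 46; unlike-type pairs: 20.
20/46 reduces to 10/23.

10/23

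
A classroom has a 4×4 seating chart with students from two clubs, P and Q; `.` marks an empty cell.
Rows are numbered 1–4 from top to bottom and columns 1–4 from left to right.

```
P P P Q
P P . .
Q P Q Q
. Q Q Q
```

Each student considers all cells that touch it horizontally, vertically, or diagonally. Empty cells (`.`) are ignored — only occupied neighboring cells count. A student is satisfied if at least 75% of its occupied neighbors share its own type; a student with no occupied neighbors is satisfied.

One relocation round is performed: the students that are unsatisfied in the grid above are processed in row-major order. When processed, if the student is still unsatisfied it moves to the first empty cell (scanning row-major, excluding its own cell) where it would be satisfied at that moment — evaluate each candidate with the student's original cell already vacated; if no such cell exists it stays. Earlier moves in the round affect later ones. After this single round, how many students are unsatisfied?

5

Initially unsatisfied (in order): (1,3), (1,4), (2,2), (3,1), (3,2), (3,3).
  (1,3): no empty cell satisfies it; stays.
  (1,4): no empty cell satisfies it; stays.
  (2,2): no empty cell satisfies it; stays.
  (3,1) → (2,4).
  (3,2): no empty cell satisfies it; stays.
  (3,3): no empty cell satisfies it; stays.
Resulting grid:
P P P Q
P P . Q
. P Q Q
. Q Q Q
Unsatisfied now: (1,3), (1,4), (3,2), (3,3), (4,2).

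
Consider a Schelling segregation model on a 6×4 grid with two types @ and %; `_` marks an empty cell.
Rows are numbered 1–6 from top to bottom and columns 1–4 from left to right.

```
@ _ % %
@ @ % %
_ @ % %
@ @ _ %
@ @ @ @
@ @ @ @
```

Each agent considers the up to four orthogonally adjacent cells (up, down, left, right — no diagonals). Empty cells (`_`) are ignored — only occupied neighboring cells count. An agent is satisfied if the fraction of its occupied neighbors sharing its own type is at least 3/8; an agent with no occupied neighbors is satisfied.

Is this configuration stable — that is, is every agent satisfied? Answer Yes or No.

Yes

(1,1)@ 1/1 ✓
(1,3)% 2/2 ✓
(1,4)% 2/2 ✓
(2,1)@ 2/2 ✓
(2,2)@ 2/3 ✓
(2,3)% 3/4 ✓
(2,4)% 3/3 ✓
(3,2)@ 2/3 ✓
(3,3)% 2/3 ✓
(3,4)% 3/3 ✓
(4,1)@ 2/2 ✓
(4,2)@ 3/3 ✓
(4,4)% 1/2 ✓
(5,1)@ 3/3 ✓
(5,2)@ 4/4 ✓
(5,3)@ 3/3 ✓
(5,4)@ 2/3 ✓
(6,1)@ 2/2 ✓
(6,2)@ 3/3 ✓
(6,3)@ 3/3 ✓
(6,4)@ 2/2 ✓
All meet the threshold, so the configuration is stable.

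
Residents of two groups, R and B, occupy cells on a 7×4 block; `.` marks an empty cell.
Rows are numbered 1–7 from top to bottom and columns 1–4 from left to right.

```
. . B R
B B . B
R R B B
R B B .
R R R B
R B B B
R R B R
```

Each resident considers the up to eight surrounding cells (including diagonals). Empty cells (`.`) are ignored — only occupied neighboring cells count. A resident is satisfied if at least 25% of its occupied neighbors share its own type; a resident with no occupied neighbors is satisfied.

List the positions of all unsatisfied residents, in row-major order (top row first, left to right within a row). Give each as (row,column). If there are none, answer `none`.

(1,3)B 2/3 satisfied
(1,4)R 0/2 not
(2,1)B 1/3 satisfied
(2,2)B 3/5 satisfied
(2,4)B 3/4 satisfied
(3,1)R 2/5 satisfied
(3,2)R 2/7 satisfied
(3,3)B 5/6 satisfied
(3,4)B 3/3 satisfied
(4,1)R 4/5 satisfied
(4,2)B 2/8 satisfied
(4,3)B 4/7 satisfied
(5,1)R 3/5 satisfied
(5,2)R 4/8 satisfied
(5,3)R 1/7 not
(5,4)B 3/4 satisfied
(6,1)R 4/5 satisfied
(6,2)B 2/8 satisfied
(6,3)B 4/8 satisfied
(6,4)B 3/5 satisfied
(7,1)R 2/3 satisfied
(7,2)R 2/5 satisfied
(7,3)B 3/5 satisfied
(7,4)R 0/3 not

(1,4), (5,3), (7,4)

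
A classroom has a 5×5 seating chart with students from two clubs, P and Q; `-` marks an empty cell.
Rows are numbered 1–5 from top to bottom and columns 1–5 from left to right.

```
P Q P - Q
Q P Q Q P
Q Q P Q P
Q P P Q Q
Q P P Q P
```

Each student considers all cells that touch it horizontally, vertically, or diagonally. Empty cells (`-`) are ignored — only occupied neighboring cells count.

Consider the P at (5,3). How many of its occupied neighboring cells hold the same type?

Occupied neighbors of (5,3): (4,2)=P, (4,3)=P, (4,4)=Q, (5,2)=P, (5,4)=Q.
Same type (P): 3 of 5.

3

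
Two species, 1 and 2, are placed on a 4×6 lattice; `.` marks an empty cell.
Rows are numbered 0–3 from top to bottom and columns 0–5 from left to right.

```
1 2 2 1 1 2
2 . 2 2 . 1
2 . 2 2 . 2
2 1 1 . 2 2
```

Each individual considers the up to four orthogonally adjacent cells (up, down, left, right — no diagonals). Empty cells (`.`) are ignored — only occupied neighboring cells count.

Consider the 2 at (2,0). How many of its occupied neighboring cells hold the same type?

2

Occupied neighbors of (2,0): (1,0)=2, (3,0)=2.
Same type (2): 2 of 2.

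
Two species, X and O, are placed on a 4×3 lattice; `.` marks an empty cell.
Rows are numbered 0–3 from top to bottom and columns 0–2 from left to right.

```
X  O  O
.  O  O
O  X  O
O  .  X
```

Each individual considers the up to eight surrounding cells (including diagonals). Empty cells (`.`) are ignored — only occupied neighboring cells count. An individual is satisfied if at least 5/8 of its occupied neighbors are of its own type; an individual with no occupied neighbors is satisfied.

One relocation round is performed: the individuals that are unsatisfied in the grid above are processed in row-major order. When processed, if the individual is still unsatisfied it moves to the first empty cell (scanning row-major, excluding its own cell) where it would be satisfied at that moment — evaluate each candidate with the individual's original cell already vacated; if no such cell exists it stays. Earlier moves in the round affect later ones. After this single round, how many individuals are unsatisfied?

Initially unsatisfied (in order): (0,0), (2,1), (2,2), (3,0), (3,2).
  (0,0): no empty cell satisfies it; stays.
  (2,1): no empty cell satisfies it; stays.
  (2,2): no empty cell satisfies it; stays.
  (3,0): no empty cell satisfies it; stays.
  (3,2): no empty cell satisfies it; stays.
Resulting grid:
X O O
. O O
O X O
O . X
Unsatisfied now: (0,0), (2,1), (2,2), (3,0), (3,2).

5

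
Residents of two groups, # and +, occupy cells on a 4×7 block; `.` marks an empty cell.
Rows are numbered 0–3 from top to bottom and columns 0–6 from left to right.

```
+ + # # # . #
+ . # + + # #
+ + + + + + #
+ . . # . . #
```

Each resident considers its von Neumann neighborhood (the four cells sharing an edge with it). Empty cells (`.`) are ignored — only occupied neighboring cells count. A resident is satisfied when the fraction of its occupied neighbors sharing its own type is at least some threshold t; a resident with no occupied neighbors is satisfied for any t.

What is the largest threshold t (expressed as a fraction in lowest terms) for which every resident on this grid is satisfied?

0/1

(0,0)+ 2/2
(0,1)+ 1/2
(0,2)# 2/3
(0,3)# 2/3
(0,4)# 1/2
(0,6)# 1/1
(1,0)+ 2/2
(1,2)# 1/3
(1,3)+ 2/4
(1,4)+ 2/4
(1,5)# 1/3
(1,6)# 3/3
(2,0)+ 3/3
(2,1)+ 2/2
(2,2)+ 2/3
(2,3)+ 3/4
(2,4)+ 3/3
(2,5)+ 1/3
(2,6)# 2/3
(3,0)+ 1/1
(3,3)# 0/1
(3,6)# 1/1
The smallest same-type fraction is 0/1 at (3,3), which reduces to 0/1. Any threshold above that leaves this resident unsatisfied.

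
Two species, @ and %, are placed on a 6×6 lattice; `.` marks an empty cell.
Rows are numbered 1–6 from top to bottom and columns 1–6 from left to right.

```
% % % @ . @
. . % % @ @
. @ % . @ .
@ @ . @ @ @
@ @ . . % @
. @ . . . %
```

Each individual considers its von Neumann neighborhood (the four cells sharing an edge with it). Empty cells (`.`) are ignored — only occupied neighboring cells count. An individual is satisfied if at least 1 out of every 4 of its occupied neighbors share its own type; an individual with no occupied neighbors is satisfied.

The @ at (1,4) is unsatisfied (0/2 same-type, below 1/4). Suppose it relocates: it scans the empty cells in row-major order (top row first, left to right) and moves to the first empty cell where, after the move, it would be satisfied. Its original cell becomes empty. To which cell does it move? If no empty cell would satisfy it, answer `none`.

Vacating (1,4). Empty cells in order:
  (1,5): 2/2 same-type → satisfied — stop here.

(1,5)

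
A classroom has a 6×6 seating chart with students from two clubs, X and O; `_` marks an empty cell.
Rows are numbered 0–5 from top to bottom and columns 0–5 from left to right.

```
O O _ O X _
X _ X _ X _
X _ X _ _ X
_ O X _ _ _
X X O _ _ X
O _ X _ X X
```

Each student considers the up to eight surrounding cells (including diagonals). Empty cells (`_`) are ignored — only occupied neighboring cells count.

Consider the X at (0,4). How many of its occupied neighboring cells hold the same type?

1

Occupied neighbors of (0,4): (0,3)=O, (1,4)=X.
Same type (X): 1 of 2.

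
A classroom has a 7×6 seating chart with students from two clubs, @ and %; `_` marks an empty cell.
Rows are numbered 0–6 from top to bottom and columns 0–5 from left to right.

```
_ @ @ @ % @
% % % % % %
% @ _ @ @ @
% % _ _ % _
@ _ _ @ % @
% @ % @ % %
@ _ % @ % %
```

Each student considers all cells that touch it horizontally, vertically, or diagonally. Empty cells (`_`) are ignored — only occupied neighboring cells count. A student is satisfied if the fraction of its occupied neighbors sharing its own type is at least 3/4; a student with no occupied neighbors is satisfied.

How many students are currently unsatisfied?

(0,1)@ 1/4 not
(0,2)@ 2/5 not
(0,3)@ 1/5 not
(0,4)% 3/5 not
(0,5)@ 0/3 not
(1,0)% 2/4 not
(1,1)% 3/6 not
(1,2)% 2/7 not
(1,3)% 3/7 not
(1,4)% 3/8 not
(1,5)% 2/5 not
(2,0)% 4/5 satisfied
(2,1)@ 0/6 not
(2,3)@ 1/5 not
(2,4)@ 2/6 not
(2,5)@ 1/4 not
(3,0)% 2/4 not
(3,1)% 2/4 not
(3,4)% 1/6 not
(4,0)@ 1/4 not
(4,3)@ 1/5 not
(4,4)% 3/6 not
(4,5)@ 0/4 not
(5,0)% 0/3 not
(5,1)@ 2/5 not
(5,2)% 1/5 not
(5,3)@ 2/7 not
(5,4)% 4/8 not
(5,5)% 4/5 satisfied
(6,0)@ 1/2 not
(6,2)% 1/4 not
(6,3)@ 1/5 not
(6,4)% 3/5 not
(6,5)% 3/3 satisfied
Unsatisfied: (0,1), (0,2), (0,3), (0,4), (0,5), (1,0), (1,1), (1,2), (1,3), (1,4), (1,5), (2,1), (2,3), (2,4), (2,5), (3,0), (3,1), (3,4), (4,0), (4,3), (4,4), (4,5), (5,0), (5,1), (5,2), (5,3), (5,4), (6,0), (6,2), (6,3), (6,4) — 31 in total.

31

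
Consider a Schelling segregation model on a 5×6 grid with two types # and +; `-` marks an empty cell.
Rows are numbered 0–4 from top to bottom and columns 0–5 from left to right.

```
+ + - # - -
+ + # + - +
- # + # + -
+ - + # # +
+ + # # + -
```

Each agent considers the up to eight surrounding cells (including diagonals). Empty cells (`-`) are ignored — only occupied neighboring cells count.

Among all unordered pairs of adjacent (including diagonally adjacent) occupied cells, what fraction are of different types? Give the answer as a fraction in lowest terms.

25/52

Scan each occupied cell's neighbors to the right and below (and the two forward diagonals) so each pair is counted once.
From row 0: 2 unlike of 8 pairs (running 2/8).
From row 1: 6 unlike of 13 pairs (running 8/21).
From row 2: 9 unlike of 13 pairs (running 17/34).
From row 3: 6 unlike of 14 pairs (running 23/48).
From row 4: 2 unlike of 4 pairs (running 25/52).
Total adjacent occupied pairs: 52; unlike-type pairs: 25.
25/52 is already in lowest terms.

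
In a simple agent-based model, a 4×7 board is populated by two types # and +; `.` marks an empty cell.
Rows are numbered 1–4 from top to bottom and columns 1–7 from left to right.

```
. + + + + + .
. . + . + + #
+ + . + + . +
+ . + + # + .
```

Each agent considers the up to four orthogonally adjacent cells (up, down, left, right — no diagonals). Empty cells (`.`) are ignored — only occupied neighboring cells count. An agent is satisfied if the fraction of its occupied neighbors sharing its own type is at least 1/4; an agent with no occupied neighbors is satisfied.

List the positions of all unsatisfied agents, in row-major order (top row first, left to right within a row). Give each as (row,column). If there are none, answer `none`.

Row 1: (1,2)+ 1/1 ✓ · (1,3)+ 3/3 ✓ · (1,4)+ 2/2 ✓ · (1,5)+ 3/3 ✓ · (1,6)+ 2/2 ✓
Row 2: (2,3)+ 1/1 ✓ · (2,5)+ 3/3 ✓ · (2,6)+ 2/3 ✓ · (2,7)# 0/2 ✗
Row 3: (3,1)+ 2/2 ✓ · (3,2)+ 1/1 ✓ · (3,4)+ 2/2 ✓ · (3,5)+ 2/3 ✓ · (3,7)+ 0/1 ✗
Row 4: (4,1)+ 1/1 ✓ · (4,3)+ 1/1 ✓ · (4,4)+ 2/3 ✓ · (4,5)# 0/3 ✗ · (4,6)+ 0/1 ✗

(2,7), (3,7), (4,5), (4,6)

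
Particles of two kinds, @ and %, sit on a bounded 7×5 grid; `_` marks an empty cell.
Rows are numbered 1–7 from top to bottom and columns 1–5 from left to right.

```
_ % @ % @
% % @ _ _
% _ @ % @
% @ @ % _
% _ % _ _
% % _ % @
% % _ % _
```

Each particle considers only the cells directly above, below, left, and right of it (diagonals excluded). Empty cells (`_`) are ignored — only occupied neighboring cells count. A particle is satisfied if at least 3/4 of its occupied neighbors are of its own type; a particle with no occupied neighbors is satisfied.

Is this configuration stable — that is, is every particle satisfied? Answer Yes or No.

No

Row 1: (1,2)% 1/2 unhappy · (1,3)@ 1/3 unhappy · (1,4)% 0/2 unhappy · (1,5)@ 0/1 unhappy
Row 2: (2,1)% 2/2 ok · (2,2)% 2/3 unhappy · (2,3)@ 2/3 unhappy
Row 3: (3,1)% 2/2 ok · (3,3)@ 2/3 unhappy · (3,4)% 1/3 unhappy · (3,5)@ 0/1 unhappy
Row 4: (4,1)% 2/3 unhappy · (4,2)@ 1/2 unhappy · (4,3)@ 2/4 unhappy · (4,4)% 1/2 unhappy
Row 5: (5,1)% 2/2 ok · (5,3)% 0/1 unhappy
Row 6: (6,1)% 3/3 ok · (6,2)% 2/2 ok · (6,4)% 1/2 unhappy · (6,5)@ 0/1 unhappy
Row 7: (7,1)% 2/2 ok · (7,2)% 2/2 ok · (7,4)% 1/1 ok
For instance (1,2) has only 1/2 same-type neighbors, below 3/4.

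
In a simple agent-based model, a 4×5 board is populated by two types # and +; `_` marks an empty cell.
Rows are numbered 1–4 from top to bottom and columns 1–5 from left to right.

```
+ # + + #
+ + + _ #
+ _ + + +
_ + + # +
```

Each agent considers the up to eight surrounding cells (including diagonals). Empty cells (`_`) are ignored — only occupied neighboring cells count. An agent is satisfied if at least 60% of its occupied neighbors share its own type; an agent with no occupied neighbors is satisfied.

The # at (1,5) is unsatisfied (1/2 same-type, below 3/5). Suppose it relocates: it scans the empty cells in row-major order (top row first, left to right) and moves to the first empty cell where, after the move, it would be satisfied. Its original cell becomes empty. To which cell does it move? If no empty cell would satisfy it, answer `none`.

none

Vacating (1,5). Empty cells in order:
  (2,4): 1/7 same-type → still unsatisfied.
  (3,2): 0/7 same-type → still unsatisfied.
  (4,1): 0/2 same-type → still unsatisfied.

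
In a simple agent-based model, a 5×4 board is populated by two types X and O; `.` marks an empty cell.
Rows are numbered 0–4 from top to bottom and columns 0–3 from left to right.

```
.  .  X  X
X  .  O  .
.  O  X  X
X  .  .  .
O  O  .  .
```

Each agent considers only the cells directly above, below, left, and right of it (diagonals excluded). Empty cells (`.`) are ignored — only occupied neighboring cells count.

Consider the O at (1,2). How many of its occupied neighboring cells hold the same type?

0

Occupied neighbors of (1,2): (0,2)=X, (2,2)=X.
Same type (O): 0 of 2.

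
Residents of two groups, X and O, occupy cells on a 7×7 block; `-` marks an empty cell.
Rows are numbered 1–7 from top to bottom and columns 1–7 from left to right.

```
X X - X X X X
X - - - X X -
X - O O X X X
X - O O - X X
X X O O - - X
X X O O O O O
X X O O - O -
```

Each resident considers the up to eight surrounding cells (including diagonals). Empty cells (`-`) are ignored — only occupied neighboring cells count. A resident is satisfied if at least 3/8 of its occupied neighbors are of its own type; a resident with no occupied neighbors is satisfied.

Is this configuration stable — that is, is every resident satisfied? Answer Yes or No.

(1,1)X 2/2 ✓
(1,2)X 2/2 ✓
(1,4)X 2/2 ✓
(1,5)X 4/4 ✓
(1,6)X 4/4 ✓
(1,7)X 2/2 ✓
(2,1)X 3/3 ✓
(2,5)X 6/7 ✓
(2,6)X 7/7 ✓
(3,1)X 2/2 ✓
(3,3)O 3/3 ✓
(3,4)O 3/5 ✓
(3,5)X 4/6 ✓
(3,6)X 6/6 ✓
(3,7)X 4/4 ✓
(4,1)X 3/3 ✓
(4,3)O 5/6 ✓
(4,4)O 5/6 ✓
(4,6)X 5/5 ✓
(4,7)X 4/4 ✓
(5,1)X 4/4 ✓
(5,2)X 4/7 ✓
(5,3)O 5/7 ✓
(5,4)O 6/6 ✓
(5,7)X 2/4 ✓
(6,1)X 5/5 ✓
(6,2)X 5/8 ✓
(6,3)O 5/8 ✓
(6,4)O 6/6 ✓
(6,5)O 5/5 ✓
(6,6)O 3/4 ✓
(6,7)O 2/3 ✓
(7,1)X 3/3 ✓
(7,2)X 3/5 ✓
(7,3)O 3/5 ✓
(7,4)O 4/4 ✓
(7,6)O 3/3 ✓
All meet the threshold, so the configuration is stable.

Yes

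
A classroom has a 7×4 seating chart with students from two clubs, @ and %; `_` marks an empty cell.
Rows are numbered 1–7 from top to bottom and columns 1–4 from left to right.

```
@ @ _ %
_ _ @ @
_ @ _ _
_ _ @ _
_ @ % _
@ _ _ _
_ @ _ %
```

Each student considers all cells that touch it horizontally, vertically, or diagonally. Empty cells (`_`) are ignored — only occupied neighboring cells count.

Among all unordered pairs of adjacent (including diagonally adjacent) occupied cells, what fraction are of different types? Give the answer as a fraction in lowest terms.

1/3

Scan each occupied cell's neighbors to the right and below (and the two forward diagonals) so each pair is counted once.
Row 1: @(1,1)–@(1,2)= @(1,2)–@(2,3)= %(1,4)–@(2,4)≠ %(1,4)–@(2,3)≠  → 2/4 unlike.
Row 2: @(2,3)–@(2,4)= @(2,3)–@(3,2)=  → 0/2 unlike.
Row 3: @(3,2)–@(4,3)=  → 0/1 unlike.
Row 4: @(4,3)–%(5,3)≠ @(4,3)–@(5,2)=  → 1/2 unlike.
Row 5: @(5,2)–%(5,3)≠ @(5,2)–@(6,1)=  → 1/2 unlike.
Row 6: @(6,1)–@(7,2)=  → 0/1 unlike.
Total adjacent occupied pairs: 12; unlike-type pairs: 4.
4/12 reduces to 1/3.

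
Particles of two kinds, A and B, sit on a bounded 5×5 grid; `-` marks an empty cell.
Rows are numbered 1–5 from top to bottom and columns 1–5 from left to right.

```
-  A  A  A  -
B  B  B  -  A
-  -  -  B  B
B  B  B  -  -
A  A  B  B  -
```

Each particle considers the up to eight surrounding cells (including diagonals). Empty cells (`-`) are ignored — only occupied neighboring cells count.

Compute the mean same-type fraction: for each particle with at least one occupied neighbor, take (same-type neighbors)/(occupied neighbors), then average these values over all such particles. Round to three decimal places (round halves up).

(1,2)A 1/4
(1,3)A 2/4
(1,4)A 2/3
(2,1)B 1/2
(2,2)B 2/4
(2,3)B 2/5
(2,5)A 1/3
(3,4)B 3/4
(3,5)B 1/2
(4,1)B 1/3
(4,2)B 3/5
(4,3)B 4/5
(5,1)A 1/3
(5,2)A 1/5
(5,3)B 3/4
(5,4)B 2/2
Sum over 16 particles: 1/4 + 2/4 + 2/3 + 1/2 + 2/4 + 2/5 + 1/3 + 3/4 + 1/2 + 1/3 + 3/5 + 4/5 + 1/3 + 1/5 + 3/4 + 2/2 = 101/12; mean = 101/12 ÷ 16 = 101/192 = 0.526041… → 0.526.

0.526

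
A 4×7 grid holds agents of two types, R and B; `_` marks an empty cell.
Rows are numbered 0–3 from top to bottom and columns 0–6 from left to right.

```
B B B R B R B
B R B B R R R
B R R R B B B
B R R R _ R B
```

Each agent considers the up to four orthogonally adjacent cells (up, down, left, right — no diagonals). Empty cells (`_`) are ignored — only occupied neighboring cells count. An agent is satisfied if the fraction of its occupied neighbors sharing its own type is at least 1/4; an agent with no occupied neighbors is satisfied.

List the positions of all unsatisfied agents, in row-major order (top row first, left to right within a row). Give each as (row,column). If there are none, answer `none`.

Row 0: (0,0)B 2/2 ok · (0,1)B 2/3 ok · (0,2)B 2/3 ok · (0,3)R 0/3 unhappy · (0,4)B 0/3 unhappy · (0,5)R 1/3 ok · (0,6)B 0/2 unhappy
Row 1: (1,0)B 2/3 ok · (1,1)R 1/4 ok · (1,2)B 2/4 ok · (1,3)B 1/4 ok · (1,4)R 1/4 ok · (1,5)R 3/4 ok · (1,6)R 1/3 ok
Row 2: (2,0)B 2/3 ok · (2,1)R 3/4 ok · (2,2)R 3/4 ok · (2,3)R 2/4 ok · (2,4)B 1/3 ok · (2,5)B 2/4 ok · (2,6)B 2/3 ok
Row 3: (3,0)B 1/2 ok · (3,1)R 2/3 ok · (3,2)R 3/3 ok · (3,3)R 2/2 ok · (3,5)R 0/2 unhappy · (3,6)B 1/2 ok

(0,3), (0,4), (0,6), (3,5)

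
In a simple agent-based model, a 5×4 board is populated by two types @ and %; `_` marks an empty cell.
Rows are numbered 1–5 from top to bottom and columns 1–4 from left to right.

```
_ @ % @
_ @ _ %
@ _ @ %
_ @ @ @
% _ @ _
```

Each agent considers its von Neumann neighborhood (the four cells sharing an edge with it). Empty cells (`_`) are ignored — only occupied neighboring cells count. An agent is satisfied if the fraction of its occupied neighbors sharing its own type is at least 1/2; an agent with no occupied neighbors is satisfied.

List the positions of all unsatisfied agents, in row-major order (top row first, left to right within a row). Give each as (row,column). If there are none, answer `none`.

(1,3), (1,4), (3,4)

Row 1: (1,2)@ 1/2 ok · (1,3)% 0/2 unhappy · (1,4)@ 0/2 unhappy
Row 2: (2,2)@ 1/1 ok · (2,4)% 1/2 ok
Row 3: (3,1)@ 0/0 ok · (3,3)@ 1/2 ok · (3,4)% 1/3 unhappy
Row 4: (4,2)@ 1/1 ok · (4,3)@ 4/4 ok · (4,4)@ 1/2 ok
Row 5: (5,1)% 0/0 ok · (5,3)@ 1/1 ok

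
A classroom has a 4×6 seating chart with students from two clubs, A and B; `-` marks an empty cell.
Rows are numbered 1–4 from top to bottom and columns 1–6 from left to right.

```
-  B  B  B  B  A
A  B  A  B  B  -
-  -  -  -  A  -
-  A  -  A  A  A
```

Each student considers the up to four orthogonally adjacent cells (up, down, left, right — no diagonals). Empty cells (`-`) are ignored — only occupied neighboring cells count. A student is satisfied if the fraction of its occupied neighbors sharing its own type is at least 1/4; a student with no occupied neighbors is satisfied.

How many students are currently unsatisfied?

(1,2)B 2/2 satisfied
(1,3)B 2/3 satisfied
(1,4)B 3/3 satisfied
(1,5)B 2/3 satisfied
(1,6)A 0/1 not
(2,1)A 0/1 not
(2,2)B 1/3 satisfied
(2,3)A 0/3 not
(2,4)B 2/3 satisfied
(2,5)B 2/3 satisfied
(3,5)A 1/2 satisfied
(4,2)A 0/0 satisfied
(4,4)A 1/1 satisfied
(4,5)A 3/3 satisfied
(4,6)A 1/1 satisfied
Unsatisfied: (1,6), (2,1), (2,3) — 3 in total.

3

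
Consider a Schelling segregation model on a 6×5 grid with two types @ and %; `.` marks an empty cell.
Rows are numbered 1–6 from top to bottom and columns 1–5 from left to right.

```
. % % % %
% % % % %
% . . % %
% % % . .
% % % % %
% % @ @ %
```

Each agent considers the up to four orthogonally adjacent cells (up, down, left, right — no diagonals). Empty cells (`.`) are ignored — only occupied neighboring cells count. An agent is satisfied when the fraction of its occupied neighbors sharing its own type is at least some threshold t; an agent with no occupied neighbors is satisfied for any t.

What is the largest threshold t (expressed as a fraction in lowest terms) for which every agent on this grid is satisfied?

1/3

Row 1: (1,2)% 2/2 · (1,3)% 3/3 · (1,4)% 3/3 · (1,5)% 2/2
Row 2: (2,1)% 2/2 · (2,2)% 3/3 · (2,3)% 3/3 · (2,4)% 4/4 · (2,5)% 3/3
Row 3: (3,1)% 2/2 · (3,4)% 2/2 · (3,5)% 2/2
Row 4: (4,1)% 3/3 · (4,2)% 3/3 · (4,3)% 2/2
Row 5: (5,1)% 3/3 · (5,2)% 4/4 · (5,3)% 3/4 · (5,4)% 2/3 · (5,5)% 2/2
Row 6: (6,1)% 2/2 · (6,2)% 2/3 · (6,3)@ 1/3 · (6,4)@ 1/3 · (6,5)% 1/2
The smallest same-type fraction is 1/3 at (6,3), which reduces to 1/3. Any threshold above that leaves this agent unsatisfied.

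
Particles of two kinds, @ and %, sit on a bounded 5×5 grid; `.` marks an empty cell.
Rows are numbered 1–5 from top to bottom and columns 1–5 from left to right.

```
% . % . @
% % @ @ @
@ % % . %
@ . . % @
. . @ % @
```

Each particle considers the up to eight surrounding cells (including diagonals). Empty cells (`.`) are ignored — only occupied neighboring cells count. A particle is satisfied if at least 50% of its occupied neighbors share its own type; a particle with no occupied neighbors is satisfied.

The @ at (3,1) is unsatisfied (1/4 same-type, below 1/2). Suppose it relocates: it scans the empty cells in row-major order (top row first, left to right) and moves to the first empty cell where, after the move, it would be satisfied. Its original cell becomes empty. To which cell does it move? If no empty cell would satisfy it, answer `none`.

(1,4)

Vacating (3,1). Empty cells in order:
  (1,2): 1/5 same-type → still unsatisfied.
  (1,4): 4/5 same-type → satisfied — stop here.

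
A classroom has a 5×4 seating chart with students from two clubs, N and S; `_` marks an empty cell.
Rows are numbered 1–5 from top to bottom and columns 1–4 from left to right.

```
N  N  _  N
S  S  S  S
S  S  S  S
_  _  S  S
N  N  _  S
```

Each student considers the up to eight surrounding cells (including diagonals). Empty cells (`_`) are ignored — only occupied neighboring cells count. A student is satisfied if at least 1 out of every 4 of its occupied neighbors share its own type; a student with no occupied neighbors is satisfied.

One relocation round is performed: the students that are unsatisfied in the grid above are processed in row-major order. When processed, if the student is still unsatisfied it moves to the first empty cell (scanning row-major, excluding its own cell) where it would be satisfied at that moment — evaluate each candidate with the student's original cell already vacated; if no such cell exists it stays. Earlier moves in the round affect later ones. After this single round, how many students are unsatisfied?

Initially unsatisfied (in order): (1,4).
  (1,4) → (1,3).
Resulting grid:
N N N _
S S S S
S S S S
_ _ S S
N N _ S
All satisfied now.

0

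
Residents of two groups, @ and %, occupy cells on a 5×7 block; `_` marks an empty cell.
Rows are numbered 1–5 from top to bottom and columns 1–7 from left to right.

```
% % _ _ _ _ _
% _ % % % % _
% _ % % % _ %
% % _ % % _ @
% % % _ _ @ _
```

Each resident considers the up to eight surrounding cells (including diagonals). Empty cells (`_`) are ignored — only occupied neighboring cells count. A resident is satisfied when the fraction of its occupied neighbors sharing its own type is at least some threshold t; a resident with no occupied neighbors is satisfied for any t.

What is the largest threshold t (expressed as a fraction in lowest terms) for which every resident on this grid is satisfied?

1/2

(1,1)% 2/2
(1,2)% 3/3
(2,1)% 3/3
(2,3)% 4/4
(2,4)% 5/5
(2,5)% 4/4
(2,6)% 3/3
(3,1)% 3/3
(3,3)% 5/5
(3,4)% 7/7
(3,5)% 6/6
(3,7)% 1/2
(4,1)% 4/4
(4,2)% 6/6
(4,4)% 5/5
(4,5)% 3/4
(4,7)@ 1/2
(5,1)% 3/3
(5,2)% 4/4
(5,3)% 3/3
(5,6)@ 1/2
The smallest same-type fraction is 1/2 at (3,7), which reduces to 1/2. Any threshold above that leaves this resident unsatisfied.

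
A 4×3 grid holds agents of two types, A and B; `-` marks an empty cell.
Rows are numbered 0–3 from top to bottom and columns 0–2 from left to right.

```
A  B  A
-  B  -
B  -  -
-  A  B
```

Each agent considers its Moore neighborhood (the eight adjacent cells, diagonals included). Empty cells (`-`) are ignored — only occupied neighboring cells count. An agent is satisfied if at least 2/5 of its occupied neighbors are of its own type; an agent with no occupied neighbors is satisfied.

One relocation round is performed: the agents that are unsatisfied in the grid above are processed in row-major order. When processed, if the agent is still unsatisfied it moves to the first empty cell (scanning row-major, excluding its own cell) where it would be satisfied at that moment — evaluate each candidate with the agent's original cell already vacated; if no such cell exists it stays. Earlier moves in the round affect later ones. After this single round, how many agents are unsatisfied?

Initially unsatisfied (in order): (0,0), (0,1), (0,2), (3,1), (3,2).
  (0,0) → (3,0).
  (0,1): now satisfied by earlier moves; stays.
  (0,2) → (2,1).
  (3,1): now satisfied by earlier moves; stays.
  (3,2) → (0,0).
Resulting grid:
B B -
- B -
B A -
A A -
Unsatisfied now: (2,0).

1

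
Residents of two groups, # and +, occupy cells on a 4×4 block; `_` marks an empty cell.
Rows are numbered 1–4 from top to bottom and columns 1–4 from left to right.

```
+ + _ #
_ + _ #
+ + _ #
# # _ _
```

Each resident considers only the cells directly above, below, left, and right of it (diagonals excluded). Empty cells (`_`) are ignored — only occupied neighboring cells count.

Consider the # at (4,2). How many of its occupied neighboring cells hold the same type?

Occupied neighbors of (4,2): (3,2)=+, (4,1)=#.
Same type (#): 1 of 2.

1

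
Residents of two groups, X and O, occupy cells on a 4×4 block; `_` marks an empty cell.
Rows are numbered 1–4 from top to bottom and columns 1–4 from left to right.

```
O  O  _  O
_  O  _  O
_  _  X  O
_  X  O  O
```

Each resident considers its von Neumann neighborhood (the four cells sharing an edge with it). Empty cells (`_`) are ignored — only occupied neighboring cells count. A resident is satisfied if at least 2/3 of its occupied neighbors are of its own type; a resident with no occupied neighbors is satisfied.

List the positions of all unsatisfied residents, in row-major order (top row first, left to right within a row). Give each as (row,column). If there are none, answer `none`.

(3,3), (4,2), (4,3)

Row 1: (1,1)O 1/1 satisfied · (1,2)O 2/2 satisfied · (1,4)O 1/1 satisfied
Row 2: (2,2)O 1/1 satisfied · (2,4)O 2/2 satisfied
Row 3: (3,3)X 0/2 not · (3,4)O 2/3 satisfied
Row 4: (4,2)X 0/1 not · (4,3)O 1/3 not · (4,4)O 2/2 satisfied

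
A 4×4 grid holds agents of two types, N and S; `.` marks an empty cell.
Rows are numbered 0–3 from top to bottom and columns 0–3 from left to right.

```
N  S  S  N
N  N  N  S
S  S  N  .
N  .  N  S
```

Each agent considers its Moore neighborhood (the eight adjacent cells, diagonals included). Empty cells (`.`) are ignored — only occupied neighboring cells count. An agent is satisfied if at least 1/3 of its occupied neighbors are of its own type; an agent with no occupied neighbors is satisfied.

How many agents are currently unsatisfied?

6

(0,0)N 2/3 ✓
(0,1)S 1/5 ✗
(0,2)S 2/5 ✓
(0,3)N 1/3 ✓
(1,0)N 2/5 ✓
(1,1)N 4/8 ✓
(1,2)N 3/7 ✓
(1,3)S 1/4 ✗
(2,0)S 1/4 ✗
(2,1)S 1/7 ✗
(2,2)N 3/6 ✓
(3,0)N 0/2 ✗
(3,2)N 1/3 ✓
(3,3)S 0/2 ✗
Unsatisfied: (0,1), (1,3), (2,0), (2,1), (3,0), (3,3) — 6 in total.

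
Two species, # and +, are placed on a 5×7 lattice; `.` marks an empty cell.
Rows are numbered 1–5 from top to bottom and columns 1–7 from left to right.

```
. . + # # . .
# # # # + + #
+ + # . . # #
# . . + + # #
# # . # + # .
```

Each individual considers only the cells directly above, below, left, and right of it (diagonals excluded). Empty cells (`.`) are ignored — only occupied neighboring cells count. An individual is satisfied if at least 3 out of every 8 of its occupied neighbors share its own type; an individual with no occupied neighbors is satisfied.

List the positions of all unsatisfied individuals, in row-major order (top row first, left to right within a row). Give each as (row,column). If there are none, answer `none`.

(1,3), (2,5), (2,6), (3,1), (3,2), (5,4), (5,5)

Row 1: (1,3)+ 0/2 not · (1,4)# 2/3 satisfied · (1,5)# 1/2 satisfied
Row 2: (2,1)# 1/2 satisfied · (2,2)# 2/3 satisfied · (2,3)# 3/4 satisfied · (2,4)# 2/3 satisfied · (2,5)+ 1/3 not · (2,6)+ 1/3 not · (2,7)# 1/2 satisfied
Row 3: (3,1)+ 1/3 not · (3,2)+ 1/3 not · (3,3)# 1/2 satisfied · (3,6)# 2/3 satisfied · (3,7)# 3/3 satisfied
Row 4: (4,1)# 1/2 satisfied · (4,4)+ 1/2 satisfied · (4,5)+ 2/3 satisfied · (4,6)# 3/4 satisfied · (4,7)# 2/2 satisfied
Row 5: (5,1)# 2/2 satisfied · (5,2)# 1/1 satisfied · (5,4)# 0/2 not · (5,5)+ 1/3 not · (5,6)# 1/2 satisfied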